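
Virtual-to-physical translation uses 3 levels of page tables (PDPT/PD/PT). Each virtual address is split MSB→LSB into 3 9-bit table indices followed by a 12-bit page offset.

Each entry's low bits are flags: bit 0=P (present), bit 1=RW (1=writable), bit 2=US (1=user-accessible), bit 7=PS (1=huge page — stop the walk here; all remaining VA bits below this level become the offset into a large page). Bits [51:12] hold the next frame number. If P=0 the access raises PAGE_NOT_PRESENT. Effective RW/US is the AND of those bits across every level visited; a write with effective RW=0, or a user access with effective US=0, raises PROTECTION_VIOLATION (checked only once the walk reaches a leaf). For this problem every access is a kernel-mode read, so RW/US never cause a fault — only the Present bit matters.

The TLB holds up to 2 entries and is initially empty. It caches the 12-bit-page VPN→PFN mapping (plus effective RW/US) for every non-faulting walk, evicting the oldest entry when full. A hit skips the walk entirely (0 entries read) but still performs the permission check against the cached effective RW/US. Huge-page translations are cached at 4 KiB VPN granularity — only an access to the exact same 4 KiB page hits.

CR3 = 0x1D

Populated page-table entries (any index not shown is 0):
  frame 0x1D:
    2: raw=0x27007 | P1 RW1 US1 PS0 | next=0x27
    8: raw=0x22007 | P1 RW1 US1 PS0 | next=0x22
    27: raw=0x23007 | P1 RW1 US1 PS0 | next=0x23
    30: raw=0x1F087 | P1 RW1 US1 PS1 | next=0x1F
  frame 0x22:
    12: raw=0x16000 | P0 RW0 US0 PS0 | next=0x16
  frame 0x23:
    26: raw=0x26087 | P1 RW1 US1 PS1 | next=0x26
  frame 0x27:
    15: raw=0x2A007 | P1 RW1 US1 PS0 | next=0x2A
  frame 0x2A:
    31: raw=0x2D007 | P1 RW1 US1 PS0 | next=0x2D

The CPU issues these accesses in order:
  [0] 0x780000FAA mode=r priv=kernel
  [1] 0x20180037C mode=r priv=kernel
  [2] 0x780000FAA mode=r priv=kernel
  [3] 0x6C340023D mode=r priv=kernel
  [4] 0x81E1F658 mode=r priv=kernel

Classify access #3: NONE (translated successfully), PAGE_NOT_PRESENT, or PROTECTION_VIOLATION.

Walk each access:
#0 VA=0x780000FAA (r,kernel):
  L0 @0x1D[30] → 0x1F087  P=1,RW=1,US=1,PS=1
  ⇒ phys 0x1FFAA (huge @L0)  [1 reads]
#1 VA=0x20180037C (r,kernel):
  L0 @0x1D[8] → 0x22007  P=1,RW=1,US=1,PS=0
  L1 @0x22[12] → 0x16000  P=0,RW=0,US=0,PS=0
  → PAGE_NOT_PRESENT  (2 entries read)
#2 VA=0x780000FAA (r,kernel):
  TLB hit vpn=0x780000 → PA=0x1FFAA
#3 VA=0x6C340023D (r,kernel):
  L0 @0x1D[27] → 0x23007  P=1,RW=1,US=1,PS=0
  L1 @0x23[26] → 0x26087  P=1,RW=1,US=1,PS=1
  ⇒ phys 0x2623D (huge @L1)  [2 reads]
#4 VA=0x81E1F658 (r,kernel):
  L0 @0x1D[2] → 0x27007  P=1,RW=1,US=1,PS=0
  L1 @0x27[15] → 0x2A007  P=1,RW=1,US=1,PS=0
  L2 @0x2A[31] → 0x2D007  P=1,RW=1,US=1,PS=0
  ⇒ phys 0x2D658  [3 reads]

Access #3 fault: NONE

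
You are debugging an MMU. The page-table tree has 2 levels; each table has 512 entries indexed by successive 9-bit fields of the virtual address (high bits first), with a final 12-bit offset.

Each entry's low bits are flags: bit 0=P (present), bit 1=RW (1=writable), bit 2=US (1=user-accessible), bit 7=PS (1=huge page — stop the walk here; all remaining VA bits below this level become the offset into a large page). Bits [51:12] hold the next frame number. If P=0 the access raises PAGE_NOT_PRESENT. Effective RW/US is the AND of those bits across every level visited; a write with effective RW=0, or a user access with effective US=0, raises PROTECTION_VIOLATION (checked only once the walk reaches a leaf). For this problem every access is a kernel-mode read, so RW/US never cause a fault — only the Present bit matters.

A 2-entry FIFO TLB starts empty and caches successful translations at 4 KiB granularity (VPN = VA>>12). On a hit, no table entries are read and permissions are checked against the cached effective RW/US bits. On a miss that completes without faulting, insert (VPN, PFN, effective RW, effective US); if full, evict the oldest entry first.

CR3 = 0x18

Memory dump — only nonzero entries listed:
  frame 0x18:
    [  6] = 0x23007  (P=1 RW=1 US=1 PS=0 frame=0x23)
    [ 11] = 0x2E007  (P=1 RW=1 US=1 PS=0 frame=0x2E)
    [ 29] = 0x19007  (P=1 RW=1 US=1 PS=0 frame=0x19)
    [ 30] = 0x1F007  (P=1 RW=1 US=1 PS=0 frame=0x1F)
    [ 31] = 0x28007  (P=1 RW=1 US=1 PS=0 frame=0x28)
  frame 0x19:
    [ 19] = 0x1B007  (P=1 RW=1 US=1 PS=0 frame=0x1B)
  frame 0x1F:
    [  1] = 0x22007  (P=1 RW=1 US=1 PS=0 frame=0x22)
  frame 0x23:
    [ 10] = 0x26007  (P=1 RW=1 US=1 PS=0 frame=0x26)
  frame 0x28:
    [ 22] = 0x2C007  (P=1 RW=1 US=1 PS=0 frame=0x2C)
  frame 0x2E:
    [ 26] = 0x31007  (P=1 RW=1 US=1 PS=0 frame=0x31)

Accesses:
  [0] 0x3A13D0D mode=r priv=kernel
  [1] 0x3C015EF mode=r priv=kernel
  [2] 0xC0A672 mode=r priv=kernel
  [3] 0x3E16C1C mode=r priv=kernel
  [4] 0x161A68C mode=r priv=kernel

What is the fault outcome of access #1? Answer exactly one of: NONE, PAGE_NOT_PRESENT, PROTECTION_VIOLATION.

Per-access translation:
#0 VA=0x3A13D0D (r,kernel):
  L0: frame=0x18 idx=29 entry=0x19007 [P=1 RW=1 US=1 PS=0]
  L1: frame=0x19 idx=19 entry=0x1B007 [P=1 RW=1 US=1 PS=0]
  ✓ 0x1BD0D  — 2 lookups
#1 VA=0x3C015EF (r,kernel):
  L0: frame=0x18 idx=30 entry=0x1F007 [P=1 RW=1 US=1 PS=0]
  L1: frame=0x1F idx=1 entry=0x22007 [P=1 RW=1 US=1 PS=0]
  ✓ 0x225EF  — 2 lookups
#2 VA=0xC0A672 (r,kernel):
  L0: frame=0x18 idx=6 entry=0x23007 [P=1 RW=1 US=1 PS=0]
  L1: frame=0x23 idx=10 entry=0x26007 [P=1 RW=1 US=1 PS=0]
  ✓ 0x26672  — 2 lookups
#3 VA=0x3E16C1C (r,kernel):
  L0: frame=0x18 idx=31 entry=0x28007 [P=1 RW=1 US=1 PS=0]
  L1: frame=0x28 idx=22 entry=0x2C007 [P=1 RW=1 US=1 PS=0]
  ✓ 0x2CC1C  — 2 lookups
#4 VA=0x161A68C (r,kernel):
  L0: frame=0x18 idx=11 entry=0x2E007 [P=1 RW=1 US=1 PS=0]
  L1: frame=0x2E idx=26 entry=0x31007 [P=1 RW=1 US=1 PS=0]
  ✓ 0x3168C  — 2 lookups

Access #1 fault: NONE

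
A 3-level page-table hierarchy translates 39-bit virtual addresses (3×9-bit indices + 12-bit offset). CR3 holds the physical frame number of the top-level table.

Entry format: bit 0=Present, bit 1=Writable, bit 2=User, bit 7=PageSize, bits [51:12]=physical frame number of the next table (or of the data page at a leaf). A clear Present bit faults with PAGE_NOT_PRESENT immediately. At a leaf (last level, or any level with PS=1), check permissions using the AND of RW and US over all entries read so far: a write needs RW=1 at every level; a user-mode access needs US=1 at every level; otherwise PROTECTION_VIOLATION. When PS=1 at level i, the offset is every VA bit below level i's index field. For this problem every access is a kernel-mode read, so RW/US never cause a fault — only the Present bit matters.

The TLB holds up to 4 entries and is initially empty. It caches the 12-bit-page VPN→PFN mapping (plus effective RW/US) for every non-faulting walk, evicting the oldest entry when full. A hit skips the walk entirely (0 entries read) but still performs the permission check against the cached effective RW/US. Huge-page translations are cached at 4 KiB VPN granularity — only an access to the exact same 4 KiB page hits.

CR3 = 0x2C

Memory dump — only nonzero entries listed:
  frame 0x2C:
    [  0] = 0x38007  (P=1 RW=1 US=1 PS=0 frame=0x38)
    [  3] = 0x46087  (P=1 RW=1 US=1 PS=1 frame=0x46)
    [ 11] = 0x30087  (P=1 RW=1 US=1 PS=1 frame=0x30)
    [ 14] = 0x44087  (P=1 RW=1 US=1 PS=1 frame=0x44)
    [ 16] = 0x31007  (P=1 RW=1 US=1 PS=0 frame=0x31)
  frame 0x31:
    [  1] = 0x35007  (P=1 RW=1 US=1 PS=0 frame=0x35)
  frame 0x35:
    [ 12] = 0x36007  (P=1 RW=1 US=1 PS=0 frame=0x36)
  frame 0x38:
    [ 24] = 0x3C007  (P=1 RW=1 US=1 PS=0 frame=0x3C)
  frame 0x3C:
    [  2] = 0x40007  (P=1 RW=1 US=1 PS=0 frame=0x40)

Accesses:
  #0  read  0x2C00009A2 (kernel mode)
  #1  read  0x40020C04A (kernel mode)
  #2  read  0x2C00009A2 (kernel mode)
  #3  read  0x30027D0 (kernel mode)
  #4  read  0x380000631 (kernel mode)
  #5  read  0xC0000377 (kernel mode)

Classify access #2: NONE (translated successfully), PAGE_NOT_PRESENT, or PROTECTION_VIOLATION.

Trace:
#0 VA=0x2C00009A2 (r,kernel):
  L0 @0x2C[11] → 0x30087  P=1,RW=1,US=1,PS=1
  ✓ 0x309A2 (huge @L0)  — 1 lookups
#1 VA=0x40020C04A (r,kernel):
  L0 @0x2C[16] → 0x31007  P=1,RW=1,US=1,PS=0
  L1 @0x31[1] → 0x35007  P=1,RW=1,US=1,PS=0
  L2 @0x35[12] → 0x36007  P=1,RW=1,US=1,PS=0
  ✓ 0x3604A  — 3 lookups
#2 VA=0x2C00009A2 (r,kernel):
  TLB hit vpn=0x2C0000 → PA=0x309A2
#3 VA=0x30027D0 (r,kernel):
  L0 @0x2C[0] → 0x38007  P=1,RW=1,US=1,PS=0
  L1 @0x38[24] → 0x3C007  P=1,RW=1,US=1,PS=0
  L2 @0x3C[2] → 0x40007  P=1,RW=1,US=1,PS=0
  ✓ 0x407D0  — 3 lookups
#4 VA=0x380000631 (r,kernel):
  L0 @0x2C[14] → 0x44087  P=1,RW=1,US=1,PS=1
  ✓ 0x44631 (huge @L0)  — 1 lookups
#5 VA=0xC0000377 (r,kernel):
  L0 @0x2C[3] → 0x46087  P=1,RW=1,US=1,PS=1
  ✓ 0x46377 (huge @L0)  — 1 lookups

Access #2 fault: NONE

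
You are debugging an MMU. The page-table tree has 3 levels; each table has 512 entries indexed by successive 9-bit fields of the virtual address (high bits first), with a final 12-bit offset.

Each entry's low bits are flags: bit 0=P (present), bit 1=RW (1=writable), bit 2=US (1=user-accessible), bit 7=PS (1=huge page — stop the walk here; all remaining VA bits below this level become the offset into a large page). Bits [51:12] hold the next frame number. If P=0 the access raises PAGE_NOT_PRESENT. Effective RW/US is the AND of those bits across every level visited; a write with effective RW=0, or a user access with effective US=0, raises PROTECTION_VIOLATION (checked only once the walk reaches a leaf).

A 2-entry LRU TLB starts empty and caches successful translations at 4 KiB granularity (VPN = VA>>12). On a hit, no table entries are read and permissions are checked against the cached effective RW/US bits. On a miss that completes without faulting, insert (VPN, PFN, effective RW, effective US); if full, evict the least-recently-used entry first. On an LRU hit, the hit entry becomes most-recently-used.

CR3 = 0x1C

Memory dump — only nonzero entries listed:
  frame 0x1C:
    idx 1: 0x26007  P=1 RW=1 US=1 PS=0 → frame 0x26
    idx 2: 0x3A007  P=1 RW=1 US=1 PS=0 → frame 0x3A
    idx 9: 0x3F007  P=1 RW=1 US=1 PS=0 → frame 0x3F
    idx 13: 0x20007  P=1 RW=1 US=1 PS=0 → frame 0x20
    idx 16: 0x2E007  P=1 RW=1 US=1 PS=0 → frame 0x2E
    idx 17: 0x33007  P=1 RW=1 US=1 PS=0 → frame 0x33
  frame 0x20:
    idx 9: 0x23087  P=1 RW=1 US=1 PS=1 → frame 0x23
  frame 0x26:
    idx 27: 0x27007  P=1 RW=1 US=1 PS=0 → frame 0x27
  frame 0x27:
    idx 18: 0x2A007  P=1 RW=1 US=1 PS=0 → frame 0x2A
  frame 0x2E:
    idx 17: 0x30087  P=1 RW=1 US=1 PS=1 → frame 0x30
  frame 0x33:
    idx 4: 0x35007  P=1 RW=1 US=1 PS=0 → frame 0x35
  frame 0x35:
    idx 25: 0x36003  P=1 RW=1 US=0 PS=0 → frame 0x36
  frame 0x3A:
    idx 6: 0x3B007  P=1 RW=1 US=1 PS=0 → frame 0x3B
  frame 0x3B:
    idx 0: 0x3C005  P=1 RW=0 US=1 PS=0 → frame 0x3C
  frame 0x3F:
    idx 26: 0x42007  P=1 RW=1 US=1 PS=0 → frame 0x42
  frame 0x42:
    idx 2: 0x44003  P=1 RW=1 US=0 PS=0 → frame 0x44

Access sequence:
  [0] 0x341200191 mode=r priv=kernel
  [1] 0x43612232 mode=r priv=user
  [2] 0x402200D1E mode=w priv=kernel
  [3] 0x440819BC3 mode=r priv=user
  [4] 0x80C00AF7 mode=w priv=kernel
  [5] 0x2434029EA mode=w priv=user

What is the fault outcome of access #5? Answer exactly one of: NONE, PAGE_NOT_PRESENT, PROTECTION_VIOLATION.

Trace:
#0 VA=0x341200191 (r,kernel):
  L0 @0x1C[13] → 0x20007  P=1,RW=1,US=1,PS=0
  L1 @0x20[9] → 0x23087  P=1,RW=1,US=1,PS=1
  ⇒ phys 0x23191 (huge @L1)  [2 reads]
#1 VA=0x43612232 (r,user):
  L0 @0x1C[1] → 0x26007  P=1,RW=1,US=1,PS=0
  L1 @0x26[27] → 0x27007  P=1,RW=1,US=1,PS=0
  L2 @0x27[18] → 0x2A007  P=1,RW=1,US=1,PS=0
  ⇒ phys 0x2A232  [3 reads]
#2 VA=0x402200D1E (w,kernel):
  L0 @0x1C[16] → 0x2E007  P=1,RW=1,US=1,PS=0
  L1 @0x2E[17] → 0x30087  P=1,RW=1,US=1,PS=1
  ⇒ phys 0x30D1E (huge @L1)  [2 reads]
#3 VA=0x440819BC3 (r,user):
  L0 @0x1C[17] → 0x33007  P=1,RW=1,US=1,PS=0
  L1 @0x33[4] → 0x35007  P=1,RW=1,US=1,PS=0
  L2 @0x35[25] → 0x36003  P=1,RW=1,US=0,PS=0
  ⇒ fault: PROTECTION_VIOLATION  — 3 lookups
#4 VA=0x80C00AF7 (w,kernel):
  L0 @0x1C[2] → 0x3A007  P=1,RW=1,US=1,PS=0
  L1 @0x3A[6] → 0x3B007  P=1,RW=1,US=1,PS=0
  L2 @0x3B[0] → 0x3C005  P=1,RW=0,US=1,PS=0
  ⇒ fault: PROTECTION_VIOLATION  — 3 lookups
#5 VA=0x2434029EA (w,user):
  L0 @0x1C[9] → 0x3F007  P=1,RW=1,US=1,PS=0
  L1 @0x3F[26] → 0x42007  P=1,RW=1,US=1,PS=0
  L2 @0x42[2] → 0x44003  P=1,RW=1,US=0,PS=0
  ⇒ fault: PROTECTION_VIOLATION  — 3 lookups

Access #5 fault: PROTECTION_VIOLATION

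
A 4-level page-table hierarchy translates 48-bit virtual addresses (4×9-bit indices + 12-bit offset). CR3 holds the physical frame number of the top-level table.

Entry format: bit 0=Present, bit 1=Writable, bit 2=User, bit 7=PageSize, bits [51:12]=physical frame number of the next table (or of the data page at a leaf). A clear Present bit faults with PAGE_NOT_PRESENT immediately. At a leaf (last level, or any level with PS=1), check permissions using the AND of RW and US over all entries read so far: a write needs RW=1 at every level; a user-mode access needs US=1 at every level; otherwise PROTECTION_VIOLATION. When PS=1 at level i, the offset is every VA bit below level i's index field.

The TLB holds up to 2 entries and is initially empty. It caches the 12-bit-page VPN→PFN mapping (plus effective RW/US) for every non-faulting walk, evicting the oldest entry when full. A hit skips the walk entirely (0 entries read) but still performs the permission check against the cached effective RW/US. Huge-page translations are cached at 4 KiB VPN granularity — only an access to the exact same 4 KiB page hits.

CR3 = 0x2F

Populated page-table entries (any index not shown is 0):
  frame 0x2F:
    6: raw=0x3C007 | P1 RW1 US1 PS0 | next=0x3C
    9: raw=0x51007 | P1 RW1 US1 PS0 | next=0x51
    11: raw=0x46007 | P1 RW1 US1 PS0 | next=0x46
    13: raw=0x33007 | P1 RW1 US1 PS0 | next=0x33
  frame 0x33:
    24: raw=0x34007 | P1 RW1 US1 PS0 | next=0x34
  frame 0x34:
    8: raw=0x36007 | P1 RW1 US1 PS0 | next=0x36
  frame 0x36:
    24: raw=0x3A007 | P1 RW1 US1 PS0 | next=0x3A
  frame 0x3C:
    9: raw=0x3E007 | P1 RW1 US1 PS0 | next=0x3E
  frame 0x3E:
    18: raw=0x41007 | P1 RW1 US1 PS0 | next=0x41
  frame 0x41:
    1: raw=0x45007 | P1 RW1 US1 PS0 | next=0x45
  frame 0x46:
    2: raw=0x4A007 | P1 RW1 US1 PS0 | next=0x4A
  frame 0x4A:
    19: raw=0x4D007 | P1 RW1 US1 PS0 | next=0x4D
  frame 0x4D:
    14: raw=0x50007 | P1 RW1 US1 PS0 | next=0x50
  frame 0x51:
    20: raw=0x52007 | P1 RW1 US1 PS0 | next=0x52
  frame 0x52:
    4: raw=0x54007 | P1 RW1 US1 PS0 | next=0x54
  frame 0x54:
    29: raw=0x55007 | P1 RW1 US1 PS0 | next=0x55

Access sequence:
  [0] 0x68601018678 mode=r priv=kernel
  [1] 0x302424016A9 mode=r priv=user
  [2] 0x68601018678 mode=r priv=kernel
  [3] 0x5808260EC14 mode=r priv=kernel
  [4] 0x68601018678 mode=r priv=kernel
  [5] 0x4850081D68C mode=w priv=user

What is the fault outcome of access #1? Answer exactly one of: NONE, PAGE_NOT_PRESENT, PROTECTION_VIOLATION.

Trace:
#0 VA=0x68601018678 (r,kernel):
  lvl0: tbl 0x2F, slot 13 ⇒ 0x33007 (P1/RW1/US1/PS0)
  lvl1: tbl 0x33, slot 24 ⇒ 0x34007 (P1/RW1/US1/PS0)
  lvl2: tbl 0x34, slot 8 ⇒ 0x36007 (P1/RW1/US1/PS0)
  lvl3: tbl 0x36, slot 24 ⇒ 0x3A007 (P1/RW1/US1/PS0)
  ⇒ phys 0x3A678  [4 reads]
#1 VA=0x302424016A9 (r,user):
  lvl0: tbl 0x2F, slot 6 ⇒ 0x3C007 (P1/RW1/US1/PS0)
  lvl1: tbl 0x3C, slot 9 ⇒ 0x3E007 (P1/RW1/US1/PS0)
  lvl2: tbl 0x3E, slot 18 ⇒ 0x41007 (P1/RW1/US1/PS0)
  lvl3: tbl 0x41, slot 1 ⇒ 0x45007 (P1/RW1/US1/PS0)
  ⇒ phys 0x456A9  [4 reads]
#2 VA=0x68601018678 (r,kernel):
  TLB hit vpn=0x68601018 → PA=0x3A678
#3 VA=0x5808260EC14 (r,kernel):
  lvl0: tbl 0x2F, slot 11 ⇒ 0x46007 (P1/RW1/US1/PS0)
  lvl1: tbl 0x46, slot 2 ⇒ 0x4A007 (P1/RW1/US1/PS0)
  lvl2: tbl 0x4A, slot 19 ⇒ 0x4D007 (P1/RW1/US1/PS0)
  lvl3: tbl 0x4D, slot 14 ⇒ 0x50007 (P1/RW1/US1/PS0)
  ⇒ phys 0x50C14  [4 reads]
#4 VA=0x68601018678 (r,kernel):
  lvl0: tbl 0x2F, slot 13 ⇒ 0x33007 (P1/RW1/US1/PS0)
  lvl1: tbl 0x33, slot 24 ⇒ 0x34007 (P1/RW1/US1/PS0)
  lvl2: tbl 0x34, slot 8 ⇒ 0x36007 (P1/RW1/US1/PS0)
  lvl3: tbl 0x36, slot 24 ⇒ 0x3A007 (P1/RW1/US1/PS0)
  ⇒ phys 0x3A678  [4 reads]
#5 VA=0x4850081D68C (w,user):
  lvl0: tbl 0x2F, slot 9 ⇒ 0x51007 (P1/RW1/US1/PS0)
  lvl1: tbl 0x51, slot 20 ⇒ 0x52007 (P1/RW1/US1/PS0)
  lvl2: tbl 0x52, slot 4 ⇒ 0x54007 (P1/RW1/US1/PS0)
  lvl3: tbl 0x54, slot 29 ⇒ 0x55007 (P1/RW1/US1/PS0)
  ⇒ phys 0x5568C  [4 reads]

Access #1 fault: NONE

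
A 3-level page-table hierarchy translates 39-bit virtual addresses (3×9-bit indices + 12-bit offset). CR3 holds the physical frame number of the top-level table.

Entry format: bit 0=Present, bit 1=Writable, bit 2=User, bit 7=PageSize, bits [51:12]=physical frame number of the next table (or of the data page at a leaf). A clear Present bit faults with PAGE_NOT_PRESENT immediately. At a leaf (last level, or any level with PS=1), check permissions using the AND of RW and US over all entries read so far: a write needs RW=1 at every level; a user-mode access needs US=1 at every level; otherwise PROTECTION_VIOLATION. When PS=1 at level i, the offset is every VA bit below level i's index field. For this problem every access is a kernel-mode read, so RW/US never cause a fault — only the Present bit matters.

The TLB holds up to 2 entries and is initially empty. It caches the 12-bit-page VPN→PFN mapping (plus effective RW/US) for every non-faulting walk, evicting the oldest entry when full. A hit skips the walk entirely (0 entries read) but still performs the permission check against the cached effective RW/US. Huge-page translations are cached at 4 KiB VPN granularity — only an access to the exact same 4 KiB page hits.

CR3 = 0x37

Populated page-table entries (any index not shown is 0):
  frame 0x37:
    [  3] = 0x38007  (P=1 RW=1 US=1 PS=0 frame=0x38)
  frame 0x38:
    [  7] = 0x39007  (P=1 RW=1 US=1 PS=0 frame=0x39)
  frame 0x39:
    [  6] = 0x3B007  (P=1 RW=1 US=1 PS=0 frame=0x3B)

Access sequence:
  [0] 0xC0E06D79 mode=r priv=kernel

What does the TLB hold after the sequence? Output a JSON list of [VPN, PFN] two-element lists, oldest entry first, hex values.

Per-access translation:
#0 VA=0xC0E06D79 (r,kernel):
  [0] read 0x37 idx=3: raw=0x38007 flags P=1 W=1 U=1 S=0
  [1] read 0x38 idx=7: raw=0x39007 flags P=1 W=1 U=1 S=0
  [2] read 0x39 idx=6: raw=0x3B007 flags P=1 W=1 U=1 S=0
  ✓ 0x3BD79  — 3 lookups

TLB: [["0xC0E06", "0x3B"]]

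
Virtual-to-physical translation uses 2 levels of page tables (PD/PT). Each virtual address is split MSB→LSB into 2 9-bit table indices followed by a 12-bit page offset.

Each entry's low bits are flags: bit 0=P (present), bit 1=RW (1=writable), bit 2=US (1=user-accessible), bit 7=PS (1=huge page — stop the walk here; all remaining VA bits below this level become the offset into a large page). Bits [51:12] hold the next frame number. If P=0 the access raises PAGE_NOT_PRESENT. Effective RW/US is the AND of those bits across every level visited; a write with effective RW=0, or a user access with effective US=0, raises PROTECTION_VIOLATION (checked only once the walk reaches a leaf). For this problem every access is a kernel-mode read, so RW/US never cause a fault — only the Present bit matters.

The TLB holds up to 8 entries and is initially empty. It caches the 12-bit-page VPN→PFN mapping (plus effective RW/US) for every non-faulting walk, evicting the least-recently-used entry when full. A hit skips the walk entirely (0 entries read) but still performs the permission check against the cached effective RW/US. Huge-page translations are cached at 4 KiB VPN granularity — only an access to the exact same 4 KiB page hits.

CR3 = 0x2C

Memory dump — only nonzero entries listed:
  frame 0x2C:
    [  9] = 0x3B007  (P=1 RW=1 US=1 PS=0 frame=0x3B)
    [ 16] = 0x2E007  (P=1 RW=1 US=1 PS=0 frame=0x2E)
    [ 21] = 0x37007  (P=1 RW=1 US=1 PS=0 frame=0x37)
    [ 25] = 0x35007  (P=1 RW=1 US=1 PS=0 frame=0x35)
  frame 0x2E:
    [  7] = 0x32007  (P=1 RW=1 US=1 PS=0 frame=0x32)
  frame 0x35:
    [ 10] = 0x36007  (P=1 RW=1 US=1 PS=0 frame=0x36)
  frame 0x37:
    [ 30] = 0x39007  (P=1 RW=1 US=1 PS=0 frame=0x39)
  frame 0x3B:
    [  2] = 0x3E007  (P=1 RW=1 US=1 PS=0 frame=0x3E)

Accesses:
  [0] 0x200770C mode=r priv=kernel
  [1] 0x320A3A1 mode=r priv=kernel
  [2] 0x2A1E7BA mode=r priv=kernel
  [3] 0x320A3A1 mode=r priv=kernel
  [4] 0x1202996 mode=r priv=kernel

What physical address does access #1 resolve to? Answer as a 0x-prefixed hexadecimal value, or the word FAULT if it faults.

Walk each access:
#0 VA=0x200770C (r,kernel):
  lvl0: tbl 0x2C, slot 16 ⇒ 0x2E007 (P1/RW1/US1/PS0)
  lvl1: tbl 0x2E, slot 7 ⇒ 0x32007 (P1/RW1/US1/PS0)
  ✓ 0x3270C  — 2 lookups
#1 VA=0x320A3A1 (r,kernel):
  lvl0: tbl 0x2C, slot 25 ⇒ 0x35007 (P1/RW1/US1/PS0)
  lvl1: tbl 0x35, slot 10 ⇒ 0x36007 (P1/RW1/US1/PS0)
  ✓ 0x363A1  — 2 lookups
#2 VA=0x2A1E7BA (r,kernel):
  lvl0: tbl 0x2C, slot 21 ⇒ 0x37007 (P1/RW1/US1/PS0)
  lvl1: tbl 0x37, slot 30 ⇒ 0x39007 (P1/RW1/US1/PS0)
  ✓ 0x397BA  — 2 lookups
#3 VA=0x320A3A1 (r,kernel):
  TLB hit vpn=0x320A → PA=0x363A1
#4 VA=0x1202996 (r,kernel):
  lvl0: tbl 0x2C, slot 9 ⇒ 0x3B007 (P1/RW1/US1/PS0)
  lvl1: tbl 0x3B, slot 2 ⇒ 0x3E007 (P1/RW1/US1/PS0)
  ✓ 0x3E996  — 2 lookups

Access #1 PA: 0x363A1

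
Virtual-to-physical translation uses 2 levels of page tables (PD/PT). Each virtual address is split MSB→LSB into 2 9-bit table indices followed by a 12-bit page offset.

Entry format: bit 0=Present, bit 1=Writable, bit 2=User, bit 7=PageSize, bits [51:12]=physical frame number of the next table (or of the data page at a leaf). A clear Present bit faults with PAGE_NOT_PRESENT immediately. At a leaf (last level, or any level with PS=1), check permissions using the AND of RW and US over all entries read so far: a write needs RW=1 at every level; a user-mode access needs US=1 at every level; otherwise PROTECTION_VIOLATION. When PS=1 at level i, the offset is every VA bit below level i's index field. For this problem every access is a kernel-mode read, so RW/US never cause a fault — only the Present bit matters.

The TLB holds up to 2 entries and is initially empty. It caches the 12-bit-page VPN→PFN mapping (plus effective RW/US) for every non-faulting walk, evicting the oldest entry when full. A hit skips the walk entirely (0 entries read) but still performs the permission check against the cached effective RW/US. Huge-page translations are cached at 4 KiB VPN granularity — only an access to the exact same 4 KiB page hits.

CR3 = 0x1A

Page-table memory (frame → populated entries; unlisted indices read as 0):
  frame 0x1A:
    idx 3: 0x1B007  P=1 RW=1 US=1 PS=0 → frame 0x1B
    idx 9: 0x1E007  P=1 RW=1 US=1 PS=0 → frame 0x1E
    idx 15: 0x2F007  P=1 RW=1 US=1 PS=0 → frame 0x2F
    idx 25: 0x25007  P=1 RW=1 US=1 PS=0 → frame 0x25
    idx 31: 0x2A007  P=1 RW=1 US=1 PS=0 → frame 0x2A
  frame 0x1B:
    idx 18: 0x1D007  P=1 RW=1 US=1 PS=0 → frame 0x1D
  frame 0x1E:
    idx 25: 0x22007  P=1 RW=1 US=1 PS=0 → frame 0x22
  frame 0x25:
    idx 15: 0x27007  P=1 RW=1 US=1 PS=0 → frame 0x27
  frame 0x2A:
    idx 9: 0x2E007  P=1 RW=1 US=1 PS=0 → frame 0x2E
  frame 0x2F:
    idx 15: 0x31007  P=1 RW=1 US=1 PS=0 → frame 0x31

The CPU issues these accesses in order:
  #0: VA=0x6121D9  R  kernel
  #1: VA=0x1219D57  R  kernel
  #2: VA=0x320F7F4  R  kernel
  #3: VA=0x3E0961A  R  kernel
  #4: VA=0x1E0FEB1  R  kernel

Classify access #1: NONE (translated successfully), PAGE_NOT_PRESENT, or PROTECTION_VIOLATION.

Walk each access:
#0 VA=0x6121D9 (r,kernel):
  [0] read 0x1A idx=3: raw=0x1B007 flags P=1 W=1 U=1 S=0
  [1] read 0x1B idx=18: raw=0x1D007 flags P=1 W=1 U=1 S=0
  ⇒ phys 0x1D1D9  [2 reads]
#1 VA=0x1219D57 (r,kernel):
  [0] read 0x1A idx=9: raw=0x1E007 flags P=1 W=1 U=1 S=0
  [1] read 0x1E idx=25: raw=0x22007 flags P=1 W=1 U=1 S=0
  ⇒ phys 0x22D57  [2 reads]
#2 VA=0x320F7F4 (r,kernel):
  [0] read 0x1A idx=25: raw=0x25007 flags P=1 W=1 U=1 S=0
  [1] read 0x25 idx=15: raw=0x27007 flags P=1 W=1 U=1 S=0
  ⇒ phys 0x277F4  [2 reads]
#3 VA=0x3E0961A (r,kernel):
  [0] read 0x1A idx=31: raw=0x2A007 flags P=1 W=1 U=1 S=0
  [1] read 0x2A idx=9: raw=0x2E007 flags P=1 W=1 U=1 S=0
  ⇒ phys 0x2E61A  [2 reads]
#4 VA=0x1E0FEB1 (r,kernel):
  [0] read 0x1A idx=15: raw=0x2F007 flags P=1 W=1 U=1 S=0
  [1] read 0x2F idx=15: raw=0x31007 flags P=1 W=1 U=1 S=0
  ⇒ phys 0x31EB1  [2 reads]

Access #1 fault: NONE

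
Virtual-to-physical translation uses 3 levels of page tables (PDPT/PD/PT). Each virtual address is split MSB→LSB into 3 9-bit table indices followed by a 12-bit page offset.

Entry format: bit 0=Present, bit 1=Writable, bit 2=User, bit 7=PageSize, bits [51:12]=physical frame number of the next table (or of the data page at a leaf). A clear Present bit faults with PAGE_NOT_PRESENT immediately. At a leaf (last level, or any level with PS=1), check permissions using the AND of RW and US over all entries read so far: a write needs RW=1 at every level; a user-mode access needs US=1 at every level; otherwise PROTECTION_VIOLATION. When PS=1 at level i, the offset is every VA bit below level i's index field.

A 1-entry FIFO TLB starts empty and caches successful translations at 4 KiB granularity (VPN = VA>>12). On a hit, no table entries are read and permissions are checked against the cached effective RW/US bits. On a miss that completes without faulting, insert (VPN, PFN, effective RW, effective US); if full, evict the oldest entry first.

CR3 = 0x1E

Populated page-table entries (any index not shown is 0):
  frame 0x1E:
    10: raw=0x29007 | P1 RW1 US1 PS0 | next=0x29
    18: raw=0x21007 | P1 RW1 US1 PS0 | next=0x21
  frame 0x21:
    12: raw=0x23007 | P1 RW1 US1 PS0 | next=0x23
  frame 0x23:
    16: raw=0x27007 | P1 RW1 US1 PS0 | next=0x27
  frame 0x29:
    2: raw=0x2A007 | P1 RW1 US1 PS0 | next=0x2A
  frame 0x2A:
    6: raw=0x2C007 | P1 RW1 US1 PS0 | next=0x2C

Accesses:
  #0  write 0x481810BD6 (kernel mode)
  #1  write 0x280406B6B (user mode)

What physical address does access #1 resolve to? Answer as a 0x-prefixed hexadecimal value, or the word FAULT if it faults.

Per-access translation:
#0 VA=0x481810BD6 (w,kernel):
  lvl0: tbl 0x1E, slot 18 ⇒ 0x21007 (P1/RW1/US1/PS0)
  lvl1: tbl 0x21, slot 12 ⇒ 0x23007 (P1/RW1/US1/PS0)
  lvl2: tbl 0x23, slot 16 ⇒ 0x27007 (P1/RW1/US1/PS0)
  → PA=0x27BD6  (3 entries read)
#1 VA=0x280406B6B (w,user):
  lvl0: tbl 0x1E, slot 10 ⇒ 0x29007 (P1/RW1/US1/PS0)
  lvl1: tbl 0x29, slot 2 ⇒ 0x2A007 (P1/RW1/US1/PS0)
  lvl2: tbl 0x2A, slot 6 ⇒ 0x2C007 (P1/RW1/US1/PS0)
  → PA=0x2CB6B  (3 entries read)

Access #1 PA: 0x2CB6B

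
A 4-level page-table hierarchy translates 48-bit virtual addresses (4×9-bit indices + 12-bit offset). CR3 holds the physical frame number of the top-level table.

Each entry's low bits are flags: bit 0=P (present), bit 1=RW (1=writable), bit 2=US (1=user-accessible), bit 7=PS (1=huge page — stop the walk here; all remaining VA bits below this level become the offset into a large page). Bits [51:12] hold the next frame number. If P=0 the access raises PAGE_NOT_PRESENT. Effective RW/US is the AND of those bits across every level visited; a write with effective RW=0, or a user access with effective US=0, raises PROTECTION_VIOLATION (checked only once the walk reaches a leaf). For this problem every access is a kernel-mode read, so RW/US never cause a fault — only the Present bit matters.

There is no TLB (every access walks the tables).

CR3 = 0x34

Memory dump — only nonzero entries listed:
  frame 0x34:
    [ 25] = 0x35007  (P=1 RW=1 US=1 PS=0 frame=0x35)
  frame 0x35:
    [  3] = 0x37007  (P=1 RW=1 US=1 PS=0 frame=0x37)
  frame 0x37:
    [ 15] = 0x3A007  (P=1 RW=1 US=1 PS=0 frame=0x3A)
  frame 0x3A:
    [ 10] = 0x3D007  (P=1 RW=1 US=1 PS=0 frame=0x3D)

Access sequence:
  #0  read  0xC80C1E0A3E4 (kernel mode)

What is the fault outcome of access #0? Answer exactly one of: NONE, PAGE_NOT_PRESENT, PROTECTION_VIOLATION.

Walk each access:
#0 VA=0xC80C1E0A3E4 (r,kernel):
  [0] read 0x34 idx=25: raw=0x35007 flags P=1 W=1 U=1 S=0
  [1] read 0x35 idx=3: raw=0x37007 flags P=1 W=1 U=1 S=0
  [2] read 0x37 idx=15: raw=0x3A007 flags P=1 W=1 U=1 S=0
  [3] read 0x3A idx=10: raw=0x3D007 flags P=1 W=1 U=1 S=0
  → PA=0x3D3E4  (4 entries read)

Access #0 fault: NONE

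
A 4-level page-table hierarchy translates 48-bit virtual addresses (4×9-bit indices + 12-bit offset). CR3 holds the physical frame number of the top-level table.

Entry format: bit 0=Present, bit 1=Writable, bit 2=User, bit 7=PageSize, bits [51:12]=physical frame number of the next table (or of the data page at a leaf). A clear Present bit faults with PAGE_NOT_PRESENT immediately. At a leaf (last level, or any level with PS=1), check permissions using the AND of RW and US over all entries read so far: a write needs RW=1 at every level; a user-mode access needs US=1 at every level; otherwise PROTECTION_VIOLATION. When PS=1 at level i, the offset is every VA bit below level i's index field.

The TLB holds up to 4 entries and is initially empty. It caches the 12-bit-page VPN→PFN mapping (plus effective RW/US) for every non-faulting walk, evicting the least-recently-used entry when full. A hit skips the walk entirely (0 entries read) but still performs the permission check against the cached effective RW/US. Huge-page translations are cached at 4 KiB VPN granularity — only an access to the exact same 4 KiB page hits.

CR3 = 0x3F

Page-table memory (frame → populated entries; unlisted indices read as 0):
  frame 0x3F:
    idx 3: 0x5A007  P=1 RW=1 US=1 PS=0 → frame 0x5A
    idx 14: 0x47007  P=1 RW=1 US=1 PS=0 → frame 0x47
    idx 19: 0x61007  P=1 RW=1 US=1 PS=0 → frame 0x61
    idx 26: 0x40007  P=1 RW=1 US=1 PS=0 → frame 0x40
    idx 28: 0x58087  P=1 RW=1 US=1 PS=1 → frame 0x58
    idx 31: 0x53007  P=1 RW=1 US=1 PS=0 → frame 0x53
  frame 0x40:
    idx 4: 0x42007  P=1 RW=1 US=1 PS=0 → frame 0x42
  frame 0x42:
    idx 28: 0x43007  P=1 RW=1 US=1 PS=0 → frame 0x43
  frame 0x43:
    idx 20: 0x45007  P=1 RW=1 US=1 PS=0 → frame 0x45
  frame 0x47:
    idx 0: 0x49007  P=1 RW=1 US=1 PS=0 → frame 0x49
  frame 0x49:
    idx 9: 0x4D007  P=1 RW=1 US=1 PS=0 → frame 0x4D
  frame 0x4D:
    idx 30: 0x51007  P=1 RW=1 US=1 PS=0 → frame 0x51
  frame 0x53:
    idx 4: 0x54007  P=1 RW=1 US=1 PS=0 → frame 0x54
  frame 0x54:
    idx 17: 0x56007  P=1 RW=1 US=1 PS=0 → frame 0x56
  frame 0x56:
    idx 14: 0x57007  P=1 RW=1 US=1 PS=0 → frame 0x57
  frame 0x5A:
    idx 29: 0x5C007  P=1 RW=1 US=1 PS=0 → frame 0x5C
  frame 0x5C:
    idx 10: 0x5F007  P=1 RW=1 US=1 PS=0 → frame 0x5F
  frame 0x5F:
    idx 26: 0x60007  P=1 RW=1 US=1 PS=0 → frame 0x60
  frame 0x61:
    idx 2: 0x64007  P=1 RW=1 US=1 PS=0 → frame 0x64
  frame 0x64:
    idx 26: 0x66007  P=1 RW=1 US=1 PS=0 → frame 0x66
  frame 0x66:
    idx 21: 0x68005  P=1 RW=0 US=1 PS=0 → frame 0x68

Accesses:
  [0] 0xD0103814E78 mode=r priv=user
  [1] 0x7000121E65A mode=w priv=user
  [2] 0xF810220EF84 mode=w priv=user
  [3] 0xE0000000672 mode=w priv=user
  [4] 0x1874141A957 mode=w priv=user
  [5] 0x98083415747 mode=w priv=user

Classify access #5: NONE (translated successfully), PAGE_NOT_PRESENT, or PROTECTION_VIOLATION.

Walk each access:
#0 VA=0xD0103814E78 (r,user):
  [0] read 0x3F idx=26: raw=0x40007 flags P=1 W=1 U=1 S=0
  [1] read 0x40 idx=4: raw=0x42007 flags P=1 W=1 U=1 S=0
  [2] read 0x42 idx=28: raw=0x43007 flags P=1 W=1 U=1 S=0
  [3] read 0x43 idx=20: raw=0x45007 flags P=1 W=1 U=1 S=0
  ✓ 0x45E78  — 4 lookups
#1 VA=0x7000121E65A (w,user):
  [0] read 0x3F idx=14: raw=0x47007 flags P=1 W=1 U=1 S=0
  [1] read 0x47 idx=0: raw=0x49007 flags P=1 W=1 U=1 S=0
  [2] read 0x49 idx=9: raw=0x4D007 flags P=1 W=1 U=1 S=0
  [3] read 0x4D idx=30: raw=0x51007 flags P=1 W=1 U=1 S=0
  ✓ 0x5165A  — 4 lookups
#2 VA=0xF810220EF84 (w,user):
  [0] read 0x3F idx=31: raw=0x53007 flags P=1 W=1 U=1 S=0
  [1] read 0x53 idx=4: raw=0x54007 flags P=1 W=1 U=1 S=0
  [2] read 0x54 idx=17: raw=0x56007 flags P=1 W=1 U=1 S=0
  [3] read 0x56 idx=14: raw=0x57007 flags P=1 W=1 U=1 S=0
  ✓ 0x57F84  — 4 lookups
#3 VA=0xE0000000672 (w,user):
  [0] read 0x3F idx=28: raw=0x58087 flags P=1 W=1 U=1 S=1
  ✓ 0x58672 (huge @L0)  — 1 lookups
#4 VA=0x1874141A957 (w,user):
  [0] read 0x3F idx=3: raw=0x5A007 flags P=1 W=1 U=1 S=0
  [1] read 0x5A idx=29: raw=0x5C007 flags P=1 W=1 U=1 S=0
  [2] read 0x5C idx=10: raw=0x5F007 flags P=1 W=1 U=1 S=0
  [3] read 0x5F idx=26: raw=0x60007 flags P=1 W=1 U=1 S=0
  ✓ 0x60957  — 4 lookups
#5 VA=0x98083415747 (w,user):
  [0] read 0x3F idx=19: raw=0x61007 flags P=1 W=1 U=1 S=0
  [1] read 0x61 idx=2: raw=0x64007 flags P=1 W=1 U=1 S=0
  [2] read 0x64 idx=26: raw=0x66007 flags P=1 W=1 U=1 S=0
  [3] read 0x66 idx=21: raw=0x68005 flags P=1 W=0 U=1 S=0
  ✗ PROTECTION_VIOLATION  [4 reads]

Access #5 fault: PROTECTION_VIOLATION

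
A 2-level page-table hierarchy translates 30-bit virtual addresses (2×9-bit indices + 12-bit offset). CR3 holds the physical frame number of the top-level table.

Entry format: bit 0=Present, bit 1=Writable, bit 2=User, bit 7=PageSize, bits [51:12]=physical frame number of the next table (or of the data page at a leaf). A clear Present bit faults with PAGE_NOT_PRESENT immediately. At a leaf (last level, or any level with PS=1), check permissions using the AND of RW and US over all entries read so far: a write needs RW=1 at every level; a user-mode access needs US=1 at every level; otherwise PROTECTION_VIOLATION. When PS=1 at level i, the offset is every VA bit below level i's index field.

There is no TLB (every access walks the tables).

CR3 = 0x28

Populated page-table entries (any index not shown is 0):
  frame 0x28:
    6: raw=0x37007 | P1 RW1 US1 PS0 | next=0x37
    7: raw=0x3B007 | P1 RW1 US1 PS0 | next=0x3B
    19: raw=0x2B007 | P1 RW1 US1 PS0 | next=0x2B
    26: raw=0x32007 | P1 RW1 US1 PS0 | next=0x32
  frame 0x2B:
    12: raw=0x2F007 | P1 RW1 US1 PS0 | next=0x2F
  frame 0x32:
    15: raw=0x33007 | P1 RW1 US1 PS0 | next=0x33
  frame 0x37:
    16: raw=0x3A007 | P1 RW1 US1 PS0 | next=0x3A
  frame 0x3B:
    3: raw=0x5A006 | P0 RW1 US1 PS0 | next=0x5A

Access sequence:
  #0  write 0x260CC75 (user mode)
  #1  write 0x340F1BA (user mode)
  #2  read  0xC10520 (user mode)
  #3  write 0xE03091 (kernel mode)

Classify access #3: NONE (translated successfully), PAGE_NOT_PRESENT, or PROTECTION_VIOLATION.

Per-access translation:
#0 VA=0x260CC75 (w,user):
  lvl0: tbl 0x28, slot 19 ⇒ 0x2B007 (P1/RW1/US1/PS0)
  lvl1: tbl 0x2B, slot 12 ⇒ 0x2F007 (P1/RW1/US1/PS0)
  ✓ 0x2FC75  — 2 lookups
#1 VA=0x340F1BA (w,user):
  lvl0: tbl 0x28, slot 26 ⇒ 0x32007 (P1/RW1/US1/PS0)
  lvl1: tbl 0x32, slot 15 ⇒ 0x33007 (P1/RW1/US1/PS0)
  ✓ 0x331BA  — 2 lookups
#2 VA=0xC10520 (r,user):
  lvl0: tbl 0x28, slot 6 ⇒ 0x37007 (P1/RW1/US1/PS0)
  lvl1: tbl 0x37, slot 16 ⇒ 0x3A007 (P1/RW1/US1/PS0)
  ✓ 0x3A520  — 2 lookups
#3 VA=0xE03091 (w,kernel):
  lvl0: tbl 0x28, slot 7 ⇒ 0x3B007 (P1/RW1/US1/PS0)
  lvl1: tbl 0x3B, slot 3 ⇒ 0x5A006 (P0/RW1/US1/PS0)
  ✗ PAGE_NOT_PRESENT  [2 reads]

Access #3 fault: PAGE_NOT_PRESENT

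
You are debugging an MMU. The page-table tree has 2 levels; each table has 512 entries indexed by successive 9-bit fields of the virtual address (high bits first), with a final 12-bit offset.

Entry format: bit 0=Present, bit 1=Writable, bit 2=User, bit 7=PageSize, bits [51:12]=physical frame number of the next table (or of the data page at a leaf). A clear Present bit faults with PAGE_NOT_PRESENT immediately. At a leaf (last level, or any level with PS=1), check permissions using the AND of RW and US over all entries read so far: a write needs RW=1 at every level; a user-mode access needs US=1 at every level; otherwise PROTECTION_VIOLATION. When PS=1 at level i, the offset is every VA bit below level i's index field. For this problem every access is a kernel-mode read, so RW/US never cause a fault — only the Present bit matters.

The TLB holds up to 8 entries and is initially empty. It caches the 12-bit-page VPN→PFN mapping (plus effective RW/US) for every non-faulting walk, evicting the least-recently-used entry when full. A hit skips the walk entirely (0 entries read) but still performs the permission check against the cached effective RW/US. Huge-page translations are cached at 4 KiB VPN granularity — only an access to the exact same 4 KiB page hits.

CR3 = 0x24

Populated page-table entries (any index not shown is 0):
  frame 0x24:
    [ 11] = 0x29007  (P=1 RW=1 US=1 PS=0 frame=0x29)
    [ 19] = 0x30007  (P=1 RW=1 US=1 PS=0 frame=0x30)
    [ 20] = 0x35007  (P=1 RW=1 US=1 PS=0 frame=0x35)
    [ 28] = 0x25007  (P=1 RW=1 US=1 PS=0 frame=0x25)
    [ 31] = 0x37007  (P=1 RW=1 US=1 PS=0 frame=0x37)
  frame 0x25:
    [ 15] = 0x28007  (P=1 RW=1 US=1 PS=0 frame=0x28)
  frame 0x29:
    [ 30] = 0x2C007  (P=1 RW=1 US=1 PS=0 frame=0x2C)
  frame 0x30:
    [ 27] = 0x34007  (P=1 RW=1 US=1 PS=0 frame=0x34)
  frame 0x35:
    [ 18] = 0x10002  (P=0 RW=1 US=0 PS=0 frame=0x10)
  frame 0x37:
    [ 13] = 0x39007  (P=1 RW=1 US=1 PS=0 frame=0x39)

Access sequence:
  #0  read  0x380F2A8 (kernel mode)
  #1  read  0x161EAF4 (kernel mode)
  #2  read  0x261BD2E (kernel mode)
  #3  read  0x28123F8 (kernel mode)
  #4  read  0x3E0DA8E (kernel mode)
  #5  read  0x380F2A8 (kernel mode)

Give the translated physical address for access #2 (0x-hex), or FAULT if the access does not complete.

Trace:
#0 VA=0x380F2A8 (r,kernel):
  L0 @0x24[28] → 0x25007  P=1,RW=1,US=1,PS=0
  L1 @0x25[15] → 0x28007  P=1,RW=1,US=1,PS=0
  ✓ 0x282A8  — 2 lookups
#1 VA=0x161EAF4 (r,kernel):
  L0 @0x24[11] → 0x29007  P=1,RW=1,US=1,PS=0
  L1 @0x29[30] → 0x2C007  P=1,RW=1,US=1,PS=0
  ✓ 0x2CAF4  — 2 lookups
#2 VA=0x261BD2E (r,kernel):
  L0 @0x24[19] → 0x30007  P=1,RW=1,US=1,PS=0
  L1 @0x30[27] → 0x34007  P=1,RW=1,US=1,PS=0
  ✓ 0x34D2E  — 2 lookups
#3 VA=0x28123F8 (r,kernel):
  L0 @0x24[20] → 0x35007  P=1,RW=1,US=1,PS=0
  L1 @0x35[18] → 0x10002  P=0,RW=1,US=0,PS=0
  → PAGE_NOT_PRESENT  (2 entries read)
#4 VA=0x3E0DA8E (r,kernel):
  L0 @0x24[31] → 0x37007  P=1,RW=1,US=1,PS=0
  L1 @0x37[13] → 0x39007  P=1,RW=1,US=1,PS=0
  ✓ 0x39A8E  — 2 lookups
#5 VA=0x380F2A8 (r,kernel):
  TLB hit vpn=0x380F → PA=0x282A8

Access #2 PA: 0x34D2E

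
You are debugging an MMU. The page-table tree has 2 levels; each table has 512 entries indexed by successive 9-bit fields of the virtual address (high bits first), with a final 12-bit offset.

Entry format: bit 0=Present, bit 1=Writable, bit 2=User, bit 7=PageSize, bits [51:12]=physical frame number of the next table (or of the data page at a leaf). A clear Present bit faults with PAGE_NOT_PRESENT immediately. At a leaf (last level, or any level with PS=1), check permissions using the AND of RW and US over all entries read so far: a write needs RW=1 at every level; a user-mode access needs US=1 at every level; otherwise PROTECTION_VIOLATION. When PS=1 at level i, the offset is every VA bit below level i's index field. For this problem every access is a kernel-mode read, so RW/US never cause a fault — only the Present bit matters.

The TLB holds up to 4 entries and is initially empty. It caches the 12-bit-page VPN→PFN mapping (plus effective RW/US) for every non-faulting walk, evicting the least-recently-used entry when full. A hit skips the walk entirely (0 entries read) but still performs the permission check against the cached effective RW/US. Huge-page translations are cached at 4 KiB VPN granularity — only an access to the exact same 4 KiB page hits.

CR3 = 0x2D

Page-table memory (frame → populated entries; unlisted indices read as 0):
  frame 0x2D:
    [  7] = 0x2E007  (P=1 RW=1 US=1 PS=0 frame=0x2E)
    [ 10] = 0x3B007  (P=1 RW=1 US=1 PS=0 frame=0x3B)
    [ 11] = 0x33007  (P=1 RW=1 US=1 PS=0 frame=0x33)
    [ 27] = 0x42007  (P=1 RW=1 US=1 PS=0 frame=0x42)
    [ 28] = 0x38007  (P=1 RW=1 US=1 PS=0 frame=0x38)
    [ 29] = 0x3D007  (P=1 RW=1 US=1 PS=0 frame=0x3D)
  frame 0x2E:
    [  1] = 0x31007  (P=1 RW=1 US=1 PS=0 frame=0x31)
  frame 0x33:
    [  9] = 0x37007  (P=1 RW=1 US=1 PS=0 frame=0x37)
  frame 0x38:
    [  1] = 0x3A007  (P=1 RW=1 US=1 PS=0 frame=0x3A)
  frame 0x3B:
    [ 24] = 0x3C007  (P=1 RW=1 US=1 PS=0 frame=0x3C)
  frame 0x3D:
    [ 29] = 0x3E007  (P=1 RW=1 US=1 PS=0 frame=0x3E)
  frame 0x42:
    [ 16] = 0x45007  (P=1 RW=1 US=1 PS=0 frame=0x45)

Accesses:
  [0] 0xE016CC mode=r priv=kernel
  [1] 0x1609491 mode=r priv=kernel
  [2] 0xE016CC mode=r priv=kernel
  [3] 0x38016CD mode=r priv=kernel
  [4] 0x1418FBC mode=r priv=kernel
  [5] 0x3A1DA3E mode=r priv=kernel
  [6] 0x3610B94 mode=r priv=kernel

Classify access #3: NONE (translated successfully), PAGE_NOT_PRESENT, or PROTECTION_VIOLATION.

Per-access translation:
#0 VA=0xE016CC (r,kernel):
  lvl0: tbl 0x2D, slot 7 ⇒ 0x2E007 (P1/RW1/US1/PS0)
  lvl1: tbl 0x2E, slot 1 ⇒ 0x31007 (P1/RW1/US1/PS0)
  → PA=0x316CC  (2 entries read)
#1 VA=0x1609491 (r,kernel):
  lvl0: tbl 0x2D, slot 11 ⇒ 0x33007 (P1/RW1/US1/PS0)
  lvl1: tbl 0x33, slot 9 ⇒ 0x37007 (P1/RW1/US1/PS0)
  → PA=0x37491  (2 entries read)
#2 VA=0xE016CC (r,kernel):
  TLB hit vpn=0xE01 → PA=0x316CC
#3 VA=0x38016CD (r,kernel):
  lvl0: tbl 0x2D, slot 28 ⇒ 0x38007 (P1/RW1/US1/PS0)
  lvl1: tbl 0x38, slot 1 ⇒ 0x3A007 (P1/RW1/US1/PS0)
  → PA=0x3A6CD  (2 entries read)
#4 VA=0x1418FBC (r,kernel):
  lvl0: tbl 0x2D, slot 10 ⇒ 0x3B007 (P1/RW1/US1/PS0)
  lvl1: tbl 0x3B, slot 24 ⇒ 0x3C007 (P1/RW1/US1/PS0)
  → PA=0x3CFBC  (2 entries read)
#5 VA=0x3A1DA3E (r,kernel):
  lvl0: tbl 0x2D, slot 29 ⇒ 0x3D007 (P1/RW1/US1/PS0)
  lvl1: tbl 0x3D, slot 29 ⇒ 0x3E007 (P1/RW1/US1/PS0)
  → PA=0x3EA3E  (2 entries read)
#6 VA=0x3610B94 (r,kernel):
  lvl0: tbl 0x2D, slot 27 ⇒ 0x42007 (P1/RW1/US1/PS0)
  lvl1: tbl 0x42, slot 16 ⇒ 0x45007 (P1/RW1/US1/PS0)
  → PA=0x45B94  (2 entries read)

Access #3 fault: NONE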